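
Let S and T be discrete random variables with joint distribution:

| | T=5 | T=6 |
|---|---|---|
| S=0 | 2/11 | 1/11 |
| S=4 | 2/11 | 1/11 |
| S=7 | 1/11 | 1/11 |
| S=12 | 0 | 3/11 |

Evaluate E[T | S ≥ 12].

P(S ≥ 12) = 3/11.
Σ T·P over the event = 6·(3/11) = 18/11.
E[T | S ≥ 12] = (18/11) / (3/11) = 6.

6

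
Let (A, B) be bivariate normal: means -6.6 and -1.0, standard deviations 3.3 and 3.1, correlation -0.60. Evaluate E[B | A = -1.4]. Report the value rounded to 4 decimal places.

For a bivariate normal, E[B | A=x] = μ_B + ρ·(σ_B/σ_A)·(x − μ_A).
E[B | A=-1.4] = -1.0 + (-0.60)·(3.1/3.3)·(-1.4 − (-6.6)) = -1.0 + (-0.56364)·(5.2) = -3.9309.

-3.9309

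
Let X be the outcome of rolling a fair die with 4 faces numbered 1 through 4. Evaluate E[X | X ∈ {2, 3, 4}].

P(X ∈ {2, 3, 4}) = 3/4.
Σ over the event: 2·1/4 + 3·1/4 + 4·1/4 = 9/4.
E[X | X ∈ {2, 3, 4}] = (9/4) / (3/4) = 3.

3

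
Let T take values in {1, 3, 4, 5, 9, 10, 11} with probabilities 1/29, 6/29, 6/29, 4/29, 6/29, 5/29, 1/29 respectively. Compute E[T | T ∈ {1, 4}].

25/7

P(T ∈ {1, 4}) = 7/29.
Σ over the event: 1·1/29 + 4·6/29 = 25/29.
E[T | T ∈ {1, 4}] = (25/29) / (7/29) = 25/7.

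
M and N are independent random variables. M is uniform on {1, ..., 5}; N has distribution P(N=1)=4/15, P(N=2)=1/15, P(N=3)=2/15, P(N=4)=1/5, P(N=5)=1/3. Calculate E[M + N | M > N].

147/26

P(M > N) = 26/75.
Summing (M+N)·P(x,y) over outcomes with M > N gives 49/25.
E[M + N | M > N] = (49/25) / (26/75) = 147/26.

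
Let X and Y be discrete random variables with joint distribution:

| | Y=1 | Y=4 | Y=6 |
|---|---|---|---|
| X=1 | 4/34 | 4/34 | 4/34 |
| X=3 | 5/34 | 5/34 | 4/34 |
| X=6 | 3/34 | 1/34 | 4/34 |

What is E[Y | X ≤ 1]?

P(X ≤ 1) = 6/17.
Summing Y·P(X=x,Y=y) over the conditioning event gives 22/17.
E[Y | X ≤ 1] = (22/17) / (6/17) = 11/3.

11/3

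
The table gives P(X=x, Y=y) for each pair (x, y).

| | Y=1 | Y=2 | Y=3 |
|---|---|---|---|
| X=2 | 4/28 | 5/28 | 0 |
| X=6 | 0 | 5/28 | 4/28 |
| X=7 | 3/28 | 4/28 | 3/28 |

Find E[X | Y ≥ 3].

45/7

P(Y ≥ 3) = 1/4.
Σ X·P over the event = 6·(4/28) + 7·(3/28) = 45/28.
E[X | Y ≥ 3] = (45/28) / (1/4) = 45/7.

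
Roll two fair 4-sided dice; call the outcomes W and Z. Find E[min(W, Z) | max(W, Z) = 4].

Outcomes with max(W, Z) = 4: (1,4), (2,4), (3,4), (4,1), (4,2), (4,3), (4,4), each with probability 1/16.
E[min(W, Z) | max(W, Z) = 4] = (1 + 2 + 3 + 1 + 2 + 3 + 4) / 7 = 16/7.

16/7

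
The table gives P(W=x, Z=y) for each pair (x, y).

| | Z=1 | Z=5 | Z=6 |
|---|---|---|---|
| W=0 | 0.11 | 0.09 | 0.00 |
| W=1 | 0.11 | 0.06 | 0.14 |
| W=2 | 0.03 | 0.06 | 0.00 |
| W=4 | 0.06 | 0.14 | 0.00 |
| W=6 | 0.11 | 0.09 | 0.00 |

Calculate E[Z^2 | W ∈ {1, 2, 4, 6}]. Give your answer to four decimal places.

P(W ∈ {1, 2, 4, 6}) = 0.80.
Summing Z^2·P(W=x,Z=y) over the conditioning event gives 14.10.
E[Z^2 | W ∈ {1, 2, 4, 6}] = (14.10) / (0.80) = 17.6250.

17.6250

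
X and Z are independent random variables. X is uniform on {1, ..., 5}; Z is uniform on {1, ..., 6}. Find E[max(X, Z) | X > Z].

4

P(X > Z) = 1/3.
Summing max(X,Z)·P(x,y) over outcomes with X > Z gives 4/3.
E[max(X, Z) | X > Z] = (4/3) / (1/3) = 4.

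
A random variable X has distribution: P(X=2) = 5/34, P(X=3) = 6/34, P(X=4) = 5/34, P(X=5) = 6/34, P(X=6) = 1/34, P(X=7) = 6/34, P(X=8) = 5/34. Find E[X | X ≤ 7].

126/29

P(X ≤ 7) = 29/34.
Σ over the event: 2·5/34 + 3·3/17 + 4·5/34 + 5·3/17 + 6·1/34 + 7·3/17 = 63/17.
E[X | X ≤ 7] = (63/17) / (29/34) = 126/29.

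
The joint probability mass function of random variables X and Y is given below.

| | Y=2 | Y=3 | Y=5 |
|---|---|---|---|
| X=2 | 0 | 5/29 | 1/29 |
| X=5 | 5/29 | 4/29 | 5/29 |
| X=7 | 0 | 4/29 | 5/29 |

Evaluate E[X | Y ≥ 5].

62/11

P(Y ≥ 5) = 11/29.
Σ X·P over the event = 2·(1/29) + 5·(5/29) + 7·(5/29) = 62/29.
E[X | Y ≥ 5] = (62/29) / (11/29) = 62/11.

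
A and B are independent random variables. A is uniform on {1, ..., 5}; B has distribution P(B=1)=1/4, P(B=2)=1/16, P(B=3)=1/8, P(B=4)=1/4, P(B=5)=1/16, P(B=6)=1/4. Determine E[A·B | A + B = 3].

P(A + B = 3) = 1/16.
Summing AB·P(x,y) over outcomes with A + B = 3 gives 1/8.
E[A·B | A + B = 3] = (1/8) / (1/16) = 2.

2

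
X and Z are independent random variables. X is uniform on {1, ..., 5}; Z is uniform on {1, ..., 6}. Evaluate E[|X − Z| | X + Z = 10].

1

P(X + Z = 10) = 1/15.
Summing |X−Z|·P(x,y) over outcomes with X + Z = 10 gives 1/15.
E[|X − Z| | X + Z = 10] = (1/15) / (1/15) = 1.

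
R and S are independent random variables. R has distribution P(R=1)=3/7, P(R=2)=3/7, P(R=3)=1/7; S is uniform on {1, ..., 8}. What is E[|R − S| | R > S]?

6/5

P(R > S) = 5/56.
Summing |R−S|·P(x,y) over outcomes with R > S gives 3/28.
E[|R − S| | R > S] = (3/28) / (5/56) = 6/5.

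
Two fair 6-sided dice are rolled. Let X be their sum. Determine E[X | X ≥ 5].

116/15

P(X ≥ 5) = 5/6.
Σ over the event: 5·1/9 + 6·5/36 + 7·1/6 + 8·5/36 + 9·1/9 + 10·1/12 + 11·1/18 + 12·1/36 = 58/9.
E[X | X ≥ 5] = (58/9) / (5/6) = 116/15.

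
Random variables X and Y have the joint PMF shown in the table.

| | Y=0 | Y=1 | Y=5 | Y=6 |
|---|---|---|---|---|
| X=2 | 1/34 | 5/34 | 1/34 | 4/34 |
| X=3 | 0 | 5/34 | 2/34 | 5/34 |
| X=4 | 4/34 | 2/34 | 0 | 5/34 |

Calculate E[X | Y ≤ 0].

18/5

P(Y ≤ 0) = 5/34.
Σ X·P over the event = 2·(1/34) + 4·(4/34) = 9/17.
E[X | Y ≤ 0] = (9/17) / (5/34) = 18/5.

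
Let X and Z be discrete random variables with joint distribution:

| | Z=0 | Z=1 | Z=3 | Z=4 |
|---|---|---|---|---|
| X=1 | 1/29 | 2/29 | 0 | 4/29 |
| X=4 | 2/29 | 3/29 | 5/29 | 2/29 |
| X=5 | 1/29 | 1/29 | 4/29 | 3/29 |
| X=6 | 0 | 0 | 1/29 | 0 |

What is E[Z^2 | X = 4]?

20/3

P(X = 4) = 12/29.
Σ Z^2·P over the event = 0·(2/29) + 1·(3/29) + 9·(5/29) + 16·(2/29) = 80/29.
E[Z^2 | X = 4] = (80/29) / (12/29) = 20/3.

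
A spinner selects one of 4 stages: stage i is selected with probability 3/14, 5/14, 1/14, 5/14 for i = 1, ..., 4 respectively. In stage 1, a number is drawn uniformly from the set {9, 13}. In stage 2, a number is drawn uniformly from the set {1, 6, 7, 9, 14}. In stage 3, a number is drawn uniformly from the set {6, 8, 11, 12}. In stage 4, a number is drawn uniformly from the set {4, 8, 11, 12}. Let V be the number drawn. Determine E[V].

E[V | stage 1] = (9+13)/2 = 11.
E[V | stage 2] = (1+6+7+9+14)/5 = 37/5.
E[V | stage 3] = (6+8+11+12)/4 = 37/4.
E[V | stage 4] = (4+8+11+12)/4 = 35/4.
E[V] = (3/14)·(11) + (5/14)·(37/5) + (1/14)·(37/4) + (5/14)·(35/4) = 123/14.

123/14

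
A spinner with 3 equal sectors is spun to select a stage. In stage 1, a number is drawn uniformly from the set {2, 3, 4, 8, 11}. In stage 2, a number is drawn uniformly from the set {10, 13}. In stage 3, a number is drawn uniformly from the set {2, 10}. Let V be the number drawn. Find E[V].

77/10

E[V | stage 1] = (2+3+4+8+11)/5 = 28/5.
E[V | stage 2] = (10+13)/2 = 23/2.
E[V | stage 3] = (2+10)/2 = 6.
E[V] = (1/3)·(28/5) + (1/3)·(23/2) + (1/3)·(6) = 77/10.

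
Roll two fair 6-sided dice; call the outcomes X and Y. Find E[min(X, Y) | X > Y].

P(X > Y) = 5/12.
Summing min(X,Y)·P(x,y) over outcomes with X > Y gives 35/36.
E[min(X, Y) | X > Y] = (35/36) / (5/12) = 7/3.

7/3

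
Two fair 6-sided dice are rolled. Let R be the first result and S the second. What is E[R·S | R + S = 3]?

2

P(R + S = 3) = 1/18.
Summing RS·P(x,y) over outcomes with R + S = 3 gives 1/9.
E[R·S | R + S = 3] = (1/9) / (1/18) = 2.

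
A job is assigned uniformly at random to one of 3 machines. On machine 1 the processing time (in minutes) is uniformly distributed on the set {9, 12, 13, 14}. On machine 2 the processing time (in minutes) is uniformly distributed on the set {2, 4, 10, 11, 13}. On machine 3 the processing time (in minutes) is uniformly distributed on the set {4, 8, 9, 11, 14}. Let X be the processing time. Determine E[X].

E[X | machine 1] = (9+12+13+14)/4 = 12.
E[X | machine 2] = (2+4+10+11+13)/5 = 8.
E[X | machine 3] = (4+8+9+11+14)/5 = 46/5.
E[X] = (1/3)·(12) + (1/3)·(8) + (1/3)·(46/5) = 146/15.

146/15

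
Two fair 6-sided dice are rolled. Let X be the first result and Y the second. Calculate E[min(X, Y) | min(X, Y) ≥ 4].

41/9

P(min(X, Y) ≥ 4) = 1/4.
Summing min(X,Y)·P(x,y) over outcomes with min(X, Y) ≥ 4 gives 41/36.
E[min(X, Y) | min(X, Y) ≥ 4] = (41/36) / (1/4) = 41/9.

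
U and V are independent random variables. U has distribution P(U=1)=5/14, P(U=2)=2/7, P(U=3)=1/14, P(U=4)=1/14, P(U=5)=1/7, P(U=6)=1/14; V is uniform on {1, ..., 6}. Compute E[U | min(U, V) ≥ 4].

5

P(min(U, V) ≥ 4) = 1/7.
Summing U·P(x,y) over outcomes with min(U, V) ≥ 4 gives 5/7.
E[U | min(U, V) ≥ 4] = (5/7) / (1/7) = 5.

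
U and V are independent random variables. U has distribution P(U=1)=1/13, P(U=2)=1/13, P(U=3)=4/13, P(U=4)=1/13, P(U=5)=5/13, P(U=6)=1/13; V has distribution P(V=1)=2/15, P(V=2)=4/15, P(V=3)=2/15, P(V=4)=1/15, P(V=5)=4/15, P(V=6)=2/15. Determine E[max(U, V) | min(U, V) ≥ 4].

263/49

P(min(U, V) ≥ 4) = 49/195.
Summing max(U,V)·P(x,y) over outcomes with min(U, V) ≥ 4 gives 263/195.
E[max(U, V) | min(U, V) ≥ 4] = (263/195) / (49/195) = 263/49.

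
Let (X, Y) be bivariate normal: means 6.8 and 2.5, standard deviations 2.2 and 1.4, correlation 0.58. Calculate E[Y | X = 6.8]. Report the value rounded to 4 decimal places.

2.5000

For a bivariate normal, E[Y | X=x] = μ_Y + ρ·(σ_Y/σ_X)·(x − μ_X).
E[Y | X=6.8] = 2.5 + (0.58)·(1.4/2.2)·(6.8 − (6.8)) = 2.5 + (0.36909)·(0) = 2.5000.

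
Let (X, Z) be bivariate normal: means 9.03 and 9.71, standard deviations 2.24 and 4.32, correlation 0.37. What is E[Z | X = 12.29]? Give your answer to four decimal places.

The regression of Z on X has slope ρ·σ_Z/σ_X and passes through (μ_X, μ_Z).
E[Z | X=12.29] = 9.71 + (0.37)·(4.32/2.24)·(12.29 − (9.03)) = 9.71 + (0.71357)·(3.26) = 12.0362.

12.0362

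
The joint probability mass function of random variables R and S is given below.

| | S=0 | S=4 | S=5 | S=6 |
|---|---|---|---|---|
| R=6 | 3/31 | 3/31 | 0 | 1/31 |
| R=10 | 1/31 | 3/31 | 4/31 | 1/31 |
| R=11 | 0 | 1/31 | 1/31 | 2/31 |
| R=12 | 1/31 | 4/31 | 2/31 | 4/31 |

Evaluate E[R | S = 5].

75/7

P(S = 5) = 7/31.
Σ R·P over the event = 10·(4/31) + 11·(1/31) + 12·(2/31) = 75/31.
E[R | S = 5] = (75/31) / (7/31) = 75/7.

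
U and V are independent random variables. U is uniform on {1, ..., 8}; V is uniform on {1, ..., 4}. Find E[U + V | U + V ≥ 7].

80/9

P(U + V ≥ 7) = 9/16.
Summing (U+V)·P(x,y) over outcomes with U + V ≥ 7 gives 5.
E[U + V | U + V ≥ 7] = (5) / (9/16) = 80/9.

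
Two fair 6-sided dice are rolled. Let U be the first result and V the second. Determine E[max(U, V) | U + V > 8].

Outcomes with U + V > 8: (3,6), (4,5), (4,6), (5,4), (5,5), (5,6), (6,3), (6,4), (6,5), (6,6), each with probability 1/36.
E[max(U, V) | U + V > 8] = (6 + 5 + 6 + 5 + 5 + 6 + 6 + 6 + 6 + 6) / 10 = 57/10.

57/10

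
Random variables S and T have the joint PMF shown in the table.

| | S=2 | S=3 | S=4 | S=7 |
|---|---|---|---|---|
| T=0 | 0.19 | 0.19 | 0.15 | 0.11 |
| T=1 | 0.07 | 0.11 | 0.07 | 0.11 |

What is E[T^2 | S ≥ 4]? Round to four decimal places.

0.4091

P(S ≥ 4) = 0.44.
Summing T^2·P(S=x,T=y) over the conditioning event gives 0.18.
E[T^2 | S ≥ 4] = (0.18) / (0.44) = 0.4091.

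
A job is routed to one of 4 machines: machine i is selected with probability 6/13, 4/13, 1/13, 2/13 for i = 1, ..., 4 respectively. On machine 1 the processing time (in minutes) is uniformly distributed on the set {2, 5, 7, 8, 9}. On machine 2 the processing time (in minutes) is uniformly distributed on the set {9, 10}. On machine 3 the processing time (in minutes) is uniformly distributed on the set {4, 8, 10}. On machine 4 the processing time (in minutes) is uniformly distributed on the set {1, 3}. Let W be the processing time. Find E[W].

E[W | machine 1] = (2+5+7+8+9)/5 = 31/5.
E[W | machine 2] = (9+10)/2 = 19/2.
E[W | machine 3] = (4+8+10)/3 = 22/3.
E[W | machine 4] = (1+3)/2 = 2.
E[W] = (6/13)·(31/5) + (4/13)·(19/2) + (1/13)·(22/3) + (2/13)·(2) = 1298/195.

1298/195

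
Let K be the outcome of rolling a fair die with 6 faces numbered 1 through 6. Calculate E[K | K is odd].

3

Given K is odd, K is equally likely to be any of {1, 3, 5}.
E[K | K is odd] = (1 + 3 + 5) / 3 = 3.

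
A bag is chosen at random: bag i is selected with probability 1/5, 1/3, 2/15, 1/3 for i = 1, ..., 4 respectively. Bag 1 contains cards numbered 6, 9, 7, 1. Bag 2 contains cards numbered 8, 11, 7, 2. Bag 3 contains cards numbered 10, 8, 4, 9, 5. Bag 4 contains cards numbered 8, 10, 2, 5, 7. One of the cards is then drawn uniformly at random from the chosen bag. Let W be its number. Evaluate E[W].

E[W | bag 1] = (6+9+7+1)/4 = 23/4.
E[W | bag 2] = (8+11+7+2)/4 = 7.
E[W | bag 3] = (10+8+4+9+5)/5 = 36/5.
E[W | bag 4] = (8+10+2+5+7)/5 = 32/5.
E[W] = (1/5)·(23/4) + (1/3)·(7) + (2/15)·(36/5) + (1/3)·(32/5) = 1973/300.

1973/300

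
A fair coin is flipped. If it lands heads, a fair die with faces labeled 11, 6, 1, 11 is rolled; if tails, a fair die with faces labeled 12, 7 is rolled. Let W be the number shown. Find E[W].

E[W | heads] = (11+6+1+11)/4 = 29/4.
E[W | tails] = (12+7)/2 = 19/2.
By the law of total expectation,
E[W] = (1/2)·(29/4) + (1/2)·(19/2) = 67/8.

67/8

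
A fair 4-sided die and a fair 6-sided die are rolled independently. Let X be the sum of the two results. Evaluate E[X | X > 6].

8

P(X > 6) = 5/12.
Σ over the event: 7·1/6 + 8·1/8 + 9·1/12 + 10·1/24 = 10/3.
E[X | X > 6] = (10/3) / (5/12) = 8.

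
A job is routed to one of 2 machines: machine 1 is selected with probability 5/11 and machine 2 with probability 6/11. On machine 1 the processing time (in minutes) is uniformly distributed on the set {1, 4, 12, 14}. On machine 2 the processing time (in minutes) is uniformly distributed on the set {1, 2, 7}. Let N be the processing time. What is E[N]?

235/44

E[N | machine 1] = (1+4+12+14)/4 = 31/4.
E[N | machine 2] = (1+2+7)/3 = 10/3.
E[N] = (5/11)·(31/4) + (6/11)·(10/3) = 235/44.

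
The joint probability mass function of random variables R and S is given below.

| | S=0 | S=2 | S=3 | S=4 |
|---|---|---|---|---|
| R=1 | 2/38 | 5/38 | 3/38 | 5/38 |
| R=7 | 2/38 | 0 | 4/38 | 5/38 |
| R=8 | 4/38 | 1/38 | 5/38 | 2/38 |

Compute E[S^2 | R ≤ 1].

P(R ≤ 1) = 15/38.
Σ S^2·P over the event = 0·(2/38) + 4·(5/38) + 9·(3/38) + 16·(5/38) = 127/38.
E[S^2 | R ≤ 1] = (127/38) / (15/38) = 127/15.

127/15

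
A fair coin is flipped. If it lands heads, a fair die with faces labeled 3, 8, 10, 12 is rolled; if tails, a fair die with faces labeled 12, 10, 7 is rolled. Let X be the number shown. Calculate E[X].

215/24

E[X | heads] = (3+8+10+12)/4 = 33/4.
E[X | tails] = (12+10+7)/3 = 29/3.
By the law of total expectation,
E[X] = (1/2)·(33/4) + (1/2)·(29/3) = 215/24.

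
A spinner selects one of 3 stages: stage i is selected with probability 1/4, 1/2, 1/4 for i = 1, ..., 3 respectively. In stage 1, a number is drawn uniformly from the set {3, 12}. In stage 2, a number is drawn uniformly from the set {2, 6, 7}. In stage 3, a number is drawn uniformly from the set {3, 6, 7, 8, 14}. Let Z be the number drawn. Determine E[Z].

251/40

E[Z | stage 1] = (3+12)/2 = 15/2.
E[Z | stage 2] = (2+6+7)/3 = 5.
E[Z | stage 3] = (3+6+7+8+14)/5 = 38/5.
E[Z] = (1/4)·(15/2) + (1/2)·(5) + (1/4)·(38/5) = 251/40.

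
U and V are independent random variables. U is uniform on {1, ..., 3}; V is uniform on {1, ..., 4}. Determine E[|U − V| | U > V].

4/3

Outcomes with U > V: (2,1), (3,1), (3,2), each with probability 1/12.
E[|U − V| | U > V] = (1 + 2 + 1) / 3 = 4/3.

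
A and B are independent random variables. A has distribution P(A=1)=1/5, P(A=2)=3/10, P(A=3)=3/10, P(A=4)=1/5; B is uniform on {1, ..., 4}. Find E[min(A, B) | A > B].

P(A > B) = 3/8.
Summing min(A,B)·P(x,y) over outcomes with A > B gives 3/5.
E[min(A, B) | A > B] = (3/5) / (3/8) = 8/5.

8/5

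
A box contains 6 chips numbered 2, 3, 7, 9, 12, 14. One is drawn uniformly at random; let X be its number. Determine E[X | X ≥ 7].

P(X ≥ 7) = 2/3.
Σ over the event: 7·1/6 + 9·1/6 + 12·1/6 + 14·1/6 = 7.
E[X | X ≥ 7] = (7) / (2/3) = 21/2.

21/2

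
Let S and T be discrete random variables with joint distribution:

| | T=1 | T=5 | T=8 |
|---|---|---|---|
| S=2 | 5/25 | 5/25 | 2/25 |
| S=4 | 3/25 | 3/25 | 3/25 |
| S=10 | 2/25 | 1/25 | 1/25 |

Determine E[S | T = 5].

P(T = 5) = 9/25.
Σ S·P over the event = 2·(5/25) + 4·(3/25) + 10·(1/25) = 32/25.
E[S | T = 5] = (32/25) / (9/25) = 32/9.

32/9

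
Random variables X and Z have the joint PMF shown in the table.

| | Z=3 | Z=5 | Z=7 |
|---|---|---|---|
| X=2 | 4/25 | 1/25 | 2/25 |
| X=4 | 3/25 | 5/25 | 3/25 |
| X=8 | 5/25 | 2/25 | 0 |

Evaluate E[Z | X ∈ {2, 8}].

P(X ∈ {2, 8}) = 14/25.
Summing Z·P(X=x,Z=y) over the conditioning event gives 56/25.
E[Z | X ∈ {2, 8}] = (56/25) / (14/25) = 4.

4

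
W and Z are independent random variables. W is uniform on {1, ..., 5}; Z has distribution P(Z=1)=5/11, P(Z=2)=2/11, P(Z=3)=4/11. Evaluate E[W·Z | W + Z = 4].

35/11

P(W + Z = 4) = 1/5.
Summing WZ·P(x,y) over outcomes with W + Z = 4 gives 7/11.
E[W·Z | W + Z = 4] = (7/11) / (1/5) = 35/11.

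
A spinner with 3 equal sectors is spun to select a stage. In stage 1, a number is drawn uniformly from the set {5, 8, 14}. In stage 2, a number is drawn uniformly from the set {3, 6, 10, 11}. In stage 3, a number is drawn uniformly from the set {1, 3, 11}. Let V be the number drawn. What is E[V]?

43/6

E[V | stage 1] = (5+8+14)/3 = 9.
E[V | stage 2] = (3+6+10+11)/4 = 15/2.
E[V | stage 3] = (1+3+11)/3 = 5.
E[V] = (1/3)·(9) + (1/3)·(15/2) + (1/3)·(5) = 43/6.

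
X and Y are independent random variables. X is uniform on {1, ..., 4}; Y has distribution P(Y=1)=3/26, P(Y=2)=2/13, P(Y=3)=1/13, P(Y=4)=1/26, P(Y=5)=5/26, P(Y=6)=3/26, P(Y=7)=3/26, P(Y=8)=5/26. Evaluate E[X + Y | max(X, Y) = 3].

P(max(X, Y) = 3) = 1/8.
Summing (X+Y)·P(x,y) over outcomes with max(X, Y) = 3 gives 31/52.
E[X + Y | max(X, Y) = 3] = (31/52) / (1/8) = 62/13.

62/13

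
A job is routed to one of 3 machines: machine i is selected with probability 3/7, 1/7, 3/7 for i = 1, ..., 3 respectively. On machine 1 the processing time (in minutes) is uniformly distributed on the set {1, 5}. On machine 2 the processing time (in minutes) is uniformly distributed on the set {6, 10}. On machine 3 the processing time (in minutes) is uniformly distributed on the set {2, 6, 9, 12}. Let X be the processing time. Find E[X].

E[X | machine 1] = (1+5)/2 = 3.
E[X | machine 2] = (6+10)/2 = 8.
E[X | machine 3] = (2+6+9+12)/4 = 29/4.
E[X] = (3/7)·(3) + (1/7)·(8) + (3/7)·(29/4) = 155/28.

155/28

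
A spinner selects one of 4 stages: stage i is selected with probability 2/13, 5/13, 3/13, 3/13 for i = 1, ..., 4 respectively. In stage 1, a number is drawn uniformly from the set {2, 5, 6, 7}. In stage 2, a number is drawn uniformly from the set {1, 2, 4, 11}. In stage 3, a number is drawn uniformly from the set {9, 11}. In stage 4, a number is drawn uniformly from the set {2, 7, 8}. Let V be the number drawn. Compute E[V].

E[V | stage 1] = (2+5+6+7)/4 = 5.
E[V | stage 2] = (1+2+4+11)/4 = 9/2.
E[V | stage 3] = (9+11)/2 = 10.
E[V | stage 4] = (2+7+8)/3 = 17/3.
By the law of total expectation,
E[V] = (2/13)·(5) + (5/13)·(9/2) + (3/13)·(10) + (3/13)·(17/3) = 159/26.

159/26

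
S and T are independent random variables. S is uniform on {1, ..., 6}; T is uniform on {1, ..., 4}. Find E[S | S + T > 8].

Outcomes with S + T > 8: (5,4), (6,3), (6,4), each with probability 1/24.
E[S | S + T > 8] = (5 + 6 + 6) / 3 = 17/3.

17/3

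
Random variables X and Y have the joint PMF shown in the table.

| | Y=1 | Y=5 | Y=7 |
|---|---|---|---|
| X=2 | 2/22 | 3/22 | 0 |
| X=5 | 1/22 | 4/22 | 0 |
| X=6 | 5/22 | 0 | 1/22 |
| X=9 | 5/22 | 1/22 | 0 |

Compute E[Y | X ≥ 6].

11/6

P(X ≥ 6) = 6/11.
Σ Y·P over the event = 1·(5/22) + 7·(1/22) + 1·(5/22) + 5·(1/22) = 1.
E[Y | X ≥ 6] = (1) / (6/11) = 11/6.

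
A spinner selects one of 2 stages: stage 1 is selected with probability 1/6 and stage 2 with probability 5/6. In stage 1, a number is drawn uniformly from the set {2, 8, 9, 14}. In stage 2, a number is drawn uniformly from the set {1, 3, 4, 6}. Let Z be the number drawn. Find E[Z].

E[Z | stage 1] = (2+8+9+14)/4 = 33/4.
E[Z | stage 2] = (1+3+4+6)/4 = 7/2.
By the law of total expectation,
E[Z] = (1/6)·(33/4) + (5/6)·(7/2) = 103/24.

103/24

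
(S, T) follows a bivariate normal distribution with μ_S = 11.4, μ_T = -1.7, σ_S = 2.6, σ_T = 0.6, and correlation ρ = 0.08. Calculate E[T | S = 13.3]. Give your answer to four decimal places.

E[T | S=x] = μ_T + ρ(σ_T/σ_S)(x − μ_S) for jointly normal variables.
E[T | S=13.3] = -1.7 + (0.08)·(0.6/2.6)·(13.3 − (11.4)) = -1.7 + (0.018462)·(1.9) = -1.6649.

-1.6649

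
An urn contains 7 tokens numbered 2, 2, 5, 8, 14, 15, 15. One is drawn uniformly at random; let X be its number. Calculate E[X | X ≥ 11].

44/3

P(X ≥ 11) = 3/7.
Σ over the event: 14·1/7 + 15·2/7 = 44/7.
E[X | X ≥ 11] = (44/7) / (3/7) = 44/3.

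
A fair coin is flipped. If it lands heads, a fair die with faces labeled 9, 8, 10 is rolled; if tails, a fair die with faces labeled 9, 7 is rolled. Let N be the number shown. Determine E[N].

E[N | heads] = (9+8+10)/3 = 9.
E[N | tails] = (9+7)/2 = 8.
By the law of total expectation,
E[N] = (1/2)·(9) + (1/2)·(8) = 17/2.

17/2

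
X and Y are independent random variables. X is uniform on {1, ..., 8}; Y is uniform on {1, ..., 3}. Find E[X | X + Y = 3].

Outcomes with X + Y = 3: (1,2), (2,1), each with probability 1/24.
E[X | X + Y = 3] = (1 + 2) / 2 = 3/2.

3/2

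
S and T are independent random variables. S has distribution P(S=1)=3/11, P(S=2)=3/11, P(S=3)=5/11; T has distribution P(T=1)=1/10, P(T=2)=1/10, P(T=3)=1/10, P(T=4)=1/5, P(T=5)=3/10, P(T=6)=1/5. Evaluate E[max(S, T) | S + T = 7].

P(S + T = 7) = 5/22.
Summing max(S,T)·P(x,y) over outcomes with S + T = 7 gives 11/10.
E[max(S, T) | S + T = 7] = (11/10) / (5/22) = 121/25.

121/25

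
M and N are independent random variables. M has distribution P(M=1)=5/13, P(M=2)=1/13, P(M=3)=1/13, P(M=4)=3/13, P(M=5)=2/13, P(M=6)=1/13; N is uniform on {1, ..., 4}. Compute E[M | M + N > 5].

P(M + N > 5) = 6/13.
Summing M·P(x,y) over outcomes with M + N > 5 gives 27/13.
E[M | M + N > 5] = (27/13) / (6/13) = 9/2.

9/2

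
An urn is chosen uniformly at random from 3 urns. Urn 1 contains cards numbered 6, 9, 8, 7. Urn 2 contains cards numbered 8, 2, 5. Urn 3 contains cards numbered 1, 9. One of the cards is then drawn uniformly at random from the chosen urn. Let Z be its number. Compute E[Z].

35/6

E[Z | urn 1] = (6+9+8+7)/4 = 15/2.
E[Z | urn 2] = (8+2+5)/3 = 5.
E[Z | urn 3] = (1+9)/2 = 5.
E[Z] = (1/3)·(15/2) + (1/3)·(5) + (1/3)·(5) = 35/6.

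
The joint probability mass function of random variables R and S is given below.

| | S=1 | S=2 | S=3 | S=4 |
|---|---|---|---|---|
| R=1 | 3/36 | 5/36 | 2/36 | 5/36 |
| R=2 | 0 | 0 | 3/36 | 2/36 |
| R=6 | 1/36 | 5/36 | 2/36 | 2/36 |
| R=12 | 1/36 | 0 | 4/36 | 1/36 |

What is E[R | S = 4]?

P(S = 4) = 5/18.
Σ R·P over the event = 1·(5/36) + 2·(2/36) + 6·(2/36) + 12·(1/36) = 11/12.
E[R | S = 4] = (11/12) / (5/18) = 33/10.

33/10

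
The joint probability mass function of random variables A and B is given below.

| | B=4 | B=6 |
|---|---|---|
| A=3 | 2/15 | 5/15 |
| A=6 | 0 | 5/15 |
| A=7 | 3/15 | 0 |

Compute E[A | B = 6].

9/2

P(B = 6) = 2/3.
Σ A·P over the event = 3·(5/15) + 6·(5/15) = 3.
E[A | B = 6] = (3) / (2/3) = 9/2.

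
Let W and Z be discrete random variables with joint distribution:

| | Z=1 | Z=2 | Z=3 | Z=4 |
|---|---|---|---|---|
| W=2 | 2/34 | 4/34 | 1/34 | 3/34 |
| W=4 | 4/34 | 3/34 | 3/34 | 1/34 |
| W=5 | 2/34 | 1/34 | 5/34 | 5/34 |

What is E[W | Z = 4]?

35/9

P(Z = 4) = 9/34.
Σ W·P over the event = 2·(3/34) + 4·(1/34) + 5·(5/34) = 35/34.
E[W | Z = 4] = (35/34) / (9/34) = 35/9.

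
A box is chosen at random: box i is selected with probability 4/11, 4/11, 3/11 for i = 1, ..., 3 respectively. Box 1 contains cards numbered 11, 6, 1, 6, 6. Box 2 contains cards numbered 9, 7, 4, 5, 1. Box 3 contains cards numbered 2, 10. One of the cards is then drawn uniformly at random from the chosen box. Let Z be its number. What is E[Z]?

314/55

E[Z | box 1] = (11+6+1+6+6)/5 = 6.
E[Z | box 2] = (9+7+4+5+1)/5 = 26/5.
E[Z | box 3] = (2+10)/2 = 6.
By the law of total expectation,
E[Z] = (4/11)·(6) + (4/11)·(26/5) + (3/11)·(6) = 314/55.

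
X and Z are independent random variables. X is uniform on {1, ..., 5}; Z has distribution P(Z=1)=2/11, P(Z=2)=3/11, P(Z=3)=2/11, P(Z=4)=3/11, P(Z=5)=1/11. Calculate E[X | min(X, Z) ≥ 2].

7/2

P(min(X, Z) ≥ 2) = 36/55.
Summing X·P(x,y) over outcomes with min(X, Z) ≥ 2 gives 126/55.
E[X | min(X, Z) ≥ 2] = (126/55) / (36/55) = 7/2.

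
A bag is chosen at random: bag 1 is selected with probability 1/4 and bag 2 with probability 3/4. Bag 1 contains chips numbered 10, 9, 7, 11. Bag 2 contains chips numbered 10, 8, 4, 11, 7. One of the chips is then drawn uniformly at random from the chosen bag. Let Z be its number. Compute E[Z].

E[Z | bag 1] = (10+9+7+11)/4 = 37/4.
E[Z | bag 2] = (10+8+4+11+7)/5 = 8.
By the law of total expectation,
E[Z] = (1/4)·(37/4) + (3/4)·(8) = 133/16.

133/16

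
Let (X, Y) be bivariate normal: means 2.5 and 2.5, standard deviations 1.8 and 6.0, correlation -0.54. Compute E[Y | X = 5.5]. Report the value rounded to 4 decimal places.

-2.9000

For a bivariate normal, E[Y | X=x] = μ_Y + ρ·(σ_Y/σ_X)·(x − μ_X).
E[Y | X=5.5] = 2.5 + (-0.54)·(6.0/1.8)·(5.5 − (2.5)) = 2.5 + (-1.8)·(3) = -2.9000.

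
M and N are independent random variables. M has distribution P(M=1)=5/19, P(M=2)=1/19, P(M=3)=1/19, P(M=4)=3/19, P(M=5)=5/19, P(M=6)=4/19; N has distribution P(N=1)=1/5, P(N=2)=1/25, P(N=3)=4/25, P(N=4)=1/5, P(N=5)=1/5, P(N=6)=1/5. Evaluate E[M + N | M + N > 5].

3152/369

P(M + N > 5) = 369/475.
Summing (M+N)·P(x,y) over outcomes with M + N > 5 gives 3152/475.
E[M + N | M + N > 5] = (3152/475) / (369/475) = 3152/369.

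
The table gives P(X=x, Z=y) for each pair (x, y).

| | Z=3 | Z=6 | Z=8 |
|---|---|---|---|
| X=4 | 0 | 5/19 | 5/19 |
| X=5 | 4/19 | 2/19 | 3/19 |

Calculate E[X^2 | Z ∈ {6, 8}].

P(Z ∈ {6, 8}) = 15/19.
Σ X^2·P over the event = 16·(5/19) + 16·(5/19) + 25·(2/19) + 25·(3/19) = 15.
E[X^2 | Z ∈ {6, 8}] = (15) / (15/19) = 19.

19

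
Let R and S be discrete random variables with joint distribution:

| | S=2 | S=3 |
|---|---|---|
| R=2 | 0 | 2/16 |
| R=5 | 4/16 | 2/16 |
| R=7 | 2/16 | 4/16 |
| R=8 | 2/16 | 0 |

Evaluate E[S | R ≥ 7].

5/2

P(R ≥ 7) = 1/2.
Σ S·P over the event = 2·(2/16) + 3·(4/16) + 2·(2/16) = 5/4.
E[S | R ≥ 7] = (5/4) / (1/2) = 5/2.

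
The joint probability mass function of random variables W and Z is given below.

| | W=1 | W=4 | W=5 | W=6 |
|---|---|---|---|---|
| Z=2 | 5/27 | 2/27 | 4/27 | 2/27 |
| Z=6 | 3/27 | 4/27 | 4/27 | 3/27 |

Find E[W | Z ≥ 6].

P(Z ≥ 6) = 14/27.
Summing W·P(W=x,Z=y) over the conditioning event gives 19/9.
E[W | Z ≥ 6] = (19/9) / (14/27) = 57/14.

57/14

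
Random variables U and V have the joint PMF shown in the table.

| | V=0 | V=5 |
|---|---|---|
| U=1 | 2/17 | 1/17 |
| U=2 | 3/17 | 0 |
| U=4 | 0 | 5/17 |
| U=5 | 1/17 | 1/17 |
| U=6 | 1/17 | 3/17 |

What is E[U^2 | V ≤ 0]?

75/7

P(V ≤ 0) = 7/17.
Σ U^2·P over the event = 1·(2/17) + 4·(3/17) + 25·(1/17) + 36·(1/17) = 75/17.
E[U^2 | V ≤ 0] = (75/17) / (7/17) = 75/7.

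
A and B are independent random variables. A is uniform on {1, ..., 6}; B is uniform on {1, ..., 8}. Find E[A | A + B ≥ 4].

P(A + B ≥ 4) = 15/16.
Summing A·P(x,y) over outcomes with A + B ≥ 4 gives 41/12.
E[A | A + B ≥ 4] = (41/12) / (15/16) = 164/45.

164/45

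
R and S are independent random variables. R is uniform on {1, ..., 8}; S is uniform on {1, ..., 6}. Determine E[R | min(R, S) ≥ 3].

11/2

P(min(R, S) ≥ 3) = 1/2.
Summing R·P(x,y) over outcomes with min(R, S) ≥ 3 gives 11/4.
E[R | min(R, S) ≥ 3] = (11/4) / (1/2) = 11/2.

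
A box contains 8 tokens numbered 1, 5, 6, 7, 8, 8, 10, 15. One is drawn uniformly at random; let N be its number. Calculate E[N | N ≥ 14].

P(N ≥ 14) = 1/8.
Σ over the event: 15·1/8 = 15/8.
E[N | N ≥ 14] = (15/8) / (1/8) = 15.

15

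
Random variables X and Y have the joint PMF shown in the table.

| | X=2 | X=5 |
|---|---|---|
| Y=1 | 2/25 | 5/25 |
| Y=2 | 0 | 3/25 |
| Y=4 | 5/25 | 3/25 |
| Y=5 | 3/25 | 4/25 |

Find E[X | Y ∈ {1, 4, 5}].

P(Y ∈ {1, 4, 5}) = 22/25.
Summing X·P(X=x,Y=y) over the conditioning event gives 16/5.
E[X | Y ∈ {1, 4, 5}] = (16/5) / (22/25) = 40/11.

40/11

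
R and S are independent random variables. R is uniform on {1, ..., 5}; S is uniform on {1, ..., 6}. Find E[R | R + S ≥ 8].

4

Outcomes with R + S ≥ 8: (2,6), (3,5), (3,6), (4,4), (4,5), (4,6), (5,3), (5,4), (5,5), (5,6), each with probability 1/30.
E[R | R + S ≥ 8] = (2 + 3 + 3 + 4 + 4 + 4 + 5 + 5 + 5 + 5) / 10 = 4.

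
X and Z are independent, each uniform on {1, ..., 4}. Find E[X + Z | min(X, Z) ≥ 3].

7

P(min(X, Z) ≥ 3) = 1/4.
Summing (X+Z)·P(x,y) over outcomes with min(X, Z) ≥ 3 gives 7/4.
E[X + Z | min(X, Z) ≥ 3] = (7/4) / (1/4) = 7.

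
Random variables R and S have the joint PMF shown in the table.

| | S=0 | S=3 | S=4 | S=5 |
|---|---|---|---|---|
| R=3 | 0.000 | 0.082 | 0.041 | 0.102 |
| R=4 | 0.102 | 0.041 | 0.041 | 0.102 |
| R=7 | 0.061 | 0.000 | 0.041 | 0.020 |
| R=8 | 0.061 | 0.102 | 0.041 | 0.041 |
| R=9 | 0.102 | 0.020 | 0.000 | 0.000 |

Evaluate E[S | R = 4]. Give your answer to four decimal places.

2.7867

P(R = 4) = 0.286.
Σ S·P over the event = 0·(0.102) + 3·(0.041) + 4·(0.041) + 5·(0.102) = 0.797.
E[S | R = 4] = (0.797) / (0.286) = 2.7867.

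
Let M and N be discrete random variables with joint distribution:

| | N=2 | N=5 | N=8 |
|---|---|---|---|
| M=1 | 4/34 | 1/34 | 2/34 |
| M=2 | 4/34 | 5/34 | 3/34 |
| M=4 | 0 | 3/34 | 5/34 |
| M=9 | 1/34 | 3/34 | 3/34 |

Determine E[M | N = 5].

25/6

P(N = 5) = 6/17.
Summing M·P(M=x,N=y) over the conditioning event gives 25/17.
E[M | N = 5] = (25/17) / (6/17) = 25/6.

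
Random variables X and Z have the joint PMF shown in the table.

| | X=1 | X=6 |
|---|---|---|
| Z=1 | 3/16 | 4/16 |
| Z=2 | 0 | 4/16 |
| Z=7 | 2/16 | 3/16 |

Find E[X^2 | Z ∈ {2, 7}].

254/9

P(Z ∈ {2, 7}) = 9/16.
Σ X^2·P over the event = 1·(2/16) + 36·(4/16) + 36·(3/16) = 127/8.
E[X^2 | Z ∈ {2, 7}] = (127/8) / (9/16) = 254/9.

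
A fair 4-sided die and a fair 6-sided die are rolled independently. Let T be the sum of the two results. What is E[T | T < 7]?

32/7

P(T < 7) = 7/12.
Σ over the event: 2·1/24 + 3·1/12 + 4·1/8 + 5·1/6 + 6·1/6 = 8/3.
E[T | T < 7] = (8/3) / (7/12) = 32/7.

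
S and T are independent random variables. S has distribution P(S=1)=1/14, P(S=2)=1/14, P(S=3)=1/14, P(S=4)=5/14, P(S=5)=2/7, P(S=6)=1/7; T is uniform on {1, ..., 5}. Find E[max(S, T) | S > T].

52/11

P(S > T) = 22/35.
Summing max(S,T)·P(x,y) over outcomes with S > T gives 104/35.
E[max(S, T) | S > T] = (104/35) / (22/35) = 52/11.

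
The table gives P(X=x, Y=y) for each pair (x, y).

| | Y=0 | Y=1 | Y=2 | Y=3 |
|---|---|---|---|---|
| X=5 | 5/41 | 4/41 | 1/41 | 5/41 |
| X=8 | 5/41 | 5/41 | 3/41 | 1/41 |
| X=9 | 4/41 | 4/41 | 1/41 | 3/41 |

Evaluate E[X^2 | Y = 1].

P(Y = 1) = 13/41.
Summing X^2·P(X=x,Y=y) over the conditioning event gives 744/41.
E[X^2 | Y = 1] = (744/41) / (13/41) = 744/13.

744/13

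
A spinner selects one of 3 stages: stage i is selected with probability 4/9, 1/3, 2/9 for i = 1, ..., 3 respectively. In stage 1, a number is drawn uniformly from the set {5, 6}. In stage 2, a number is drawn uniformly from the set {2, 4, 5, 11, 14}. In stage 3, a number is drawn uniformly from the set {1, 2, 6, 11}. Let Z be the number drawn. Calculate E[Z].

E[Z | stage 1] = (5+6)/2 = 11/2.
E[Z | stage 2] = (2+4+5+11+14)/5 = 36/5.
E[Z | stage 3] = (1+2+6+11)/4 = 5.
E[Z] = (4/9)·(11/2) + (1/3)·(36/5) + (2/9)·(5) = 268/45.

268/45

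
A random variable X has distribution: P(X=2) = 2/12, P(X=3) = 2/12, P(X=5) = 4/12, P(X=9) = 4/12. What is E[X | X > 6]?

9

P(X > 6) = 1/3.
Σ over the event: 9·1/3 = 3.
E[X | X > 6] = (3) / (1/3) = 9.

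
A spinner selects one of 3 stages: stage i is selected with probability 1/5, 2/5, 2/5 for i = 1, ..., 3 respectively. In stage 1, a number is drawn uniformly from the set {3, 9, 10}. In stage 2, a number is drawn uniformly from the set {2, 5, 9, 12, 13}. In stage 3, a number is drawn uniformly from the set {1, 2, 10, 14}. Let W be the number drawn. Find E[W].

1117/150

E[W | stage 1] = (3+9+10)/3 = 22/3.
E[W | stage 2] = (2+5+9+12+13)/5 = 41/5.
E[W | stage 3] = (1+2+10+14)/4 = 27/4.
By the law of total expectation,
E[W] = (1/5)·(22/3) + (2/5)·(41/5) + (2/5)·(27/4) = 1117/150.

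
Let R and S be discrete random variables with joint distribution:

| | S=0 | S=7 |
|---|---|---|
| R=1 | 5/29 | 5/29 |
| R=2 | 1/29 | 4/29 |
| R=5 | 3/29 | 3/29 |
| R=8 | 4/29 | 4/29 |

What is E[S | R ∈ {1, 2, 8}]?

91/23

P(R ∈ {1, 2, 8}) = 23/29.
Σ S·P over the event = 0·(5/29) + 7·(5/29) + 0·(1/29) + 7·(4/29) + 0·(4/29) + 7·(4/29) = 91/29.
E[S | R ∈ {1, 2, 8}] = (91/29) / (23/29) = 91/23.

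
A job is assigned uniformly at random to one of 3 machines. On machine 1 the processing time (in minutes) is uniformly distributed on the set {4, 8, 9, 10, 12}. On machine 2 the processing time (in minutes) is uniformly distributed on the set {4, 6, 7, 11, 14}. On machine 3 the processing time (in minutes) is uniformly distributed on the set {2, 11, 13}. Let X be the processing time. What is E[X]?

77/9

E[X | machine 1] = (4+8+9+10+12)/5 = 43/5.
E[X | machine 2] = (4+6+7+11+14)/5 = 42/5.
E[X | machine 3] = (2+11+13)/3 = 26/3.
By the law of total expectation,
E[X] = (1/3)·(43/5) + (1/3)·(42/5) + (1/3)·(26/3) = 77/9.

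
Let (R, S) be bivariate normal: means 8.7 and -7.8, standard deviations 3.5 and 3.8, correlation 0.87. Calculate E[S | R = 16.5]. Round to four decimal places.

For a bivariate normal, E[S | R=x] = μ_S + ρ·(σ_S/σ_R)·(x − μ_R).
E[S | R=16.5] = -7.8 + (0.87)·(3.8/3.5)·(16.5 − (8.7)) = -7.8 + (0.944571)·(7.8) = -0.4323.

-0.4323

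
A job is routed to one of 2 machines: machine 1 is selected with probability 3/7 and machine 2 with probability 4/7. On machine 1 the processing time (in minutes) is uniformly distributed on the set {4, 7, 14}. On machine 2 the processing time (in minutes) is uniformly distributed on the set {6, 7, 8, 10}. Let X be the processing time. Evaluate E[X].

E[X | machine 1] = (4+7+14)/3 = 25/3.
E[X | machine 2] = (6+7+8+10)/4 = 31/4.
By the law of total expectation,
E[X] = (3/7)·(25/3) + (4/7)·(31/4) = 8.

8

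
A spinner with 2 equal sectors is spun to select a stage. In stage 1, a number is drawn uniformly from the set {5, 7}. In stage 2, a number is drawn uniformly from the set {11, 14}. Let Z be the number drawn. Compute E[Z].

37/4

E[Z | stage 1] = (5+7)/2 = 6.
E[Z | stage 2] = (11+14)/2 = 25/2.
E[Z] = (1/2)·(6) + (1/2)·(25/2) = 37/4.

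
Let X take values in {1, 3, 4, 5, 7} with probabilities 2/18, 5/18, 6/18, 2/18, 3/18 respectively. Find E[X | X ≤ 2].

P(X ≤ 2) = 1/9.
Σ over the event: 1·1/9 = 1/9.
E[X | X ≤ 2] = (1/9) / (1/9) = 1.

1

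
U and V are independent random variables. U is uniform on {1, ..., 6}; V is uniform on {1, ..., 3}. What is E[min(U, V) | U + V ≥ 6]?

20/9

P(U + V ≥ 6) = 1/2.
Summing min(U,V)·P(x,y) over outcomes with U + V ≥ 6 gives 10/9.
E[min(U, V) | U + V ≥ 6] = (10/9) / (1/2) = 20/9.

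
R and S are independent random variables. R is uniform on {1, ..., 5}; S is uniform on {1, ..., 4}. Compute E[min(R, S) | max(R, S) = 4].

Outcomes with max(R, S) = 4: (1,4), (2,4), (3,4), (4,1), (4,2), (4,3), (4,4), each with probability 1/20.
E[min(R, S) | max(R, S) = 4] = (1 + 2 + 3 + 1 + 2 + 3 + 4) / 7 = 16/7.

16/7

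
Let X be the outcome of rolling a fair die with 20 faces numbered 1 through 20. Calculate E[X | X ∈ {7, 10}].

P(X ∈ {7, 10}) = 1/10.
Σ over the event: 7·1/20 + 10·1/20 = 17/20.
E[X | X ∈ {7, 10}] = (17/20) / (1/10) = 17/2.

17/2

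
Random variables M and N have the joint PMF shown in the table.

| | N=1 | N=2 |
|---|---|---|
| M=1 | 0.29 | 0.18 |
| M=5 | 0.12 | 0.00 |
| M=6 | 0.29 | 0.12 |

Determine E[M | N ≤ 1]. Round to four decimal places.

P(N ≤ 1) = 0.70.
Summing M·P(M=x,N=y) over the conditioning event gives 2.63.
E[M | N ≤ 1] = (2.63) / (0.70) = 3.7571.

3.7571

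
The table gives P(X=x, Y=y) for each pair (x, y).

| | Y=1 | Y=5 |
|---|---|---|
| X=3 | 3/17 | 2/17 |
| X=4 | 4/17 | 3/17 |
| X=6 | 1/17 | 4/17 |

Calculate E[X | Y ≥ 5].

14/3

P(Y ≥ 5) = 9/17.
Σ X·P over the event = 3·(2/17) + 4·(3/17) + 6·(4/17) = 42/17.
E[X | Y ≥ 5] = (42/17) / (9/17) = 14/3.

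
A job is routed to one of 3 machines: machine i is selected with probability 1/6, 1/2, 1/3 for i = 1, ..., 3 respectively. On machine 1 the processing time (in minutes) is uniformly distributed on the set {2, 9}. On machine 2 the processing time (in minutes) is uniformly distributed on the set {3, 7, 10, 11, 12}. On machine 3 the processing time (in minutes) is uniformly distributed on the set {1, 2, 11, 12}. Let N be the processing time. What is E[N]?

E[N | machine 1] = (2+9)/2 = 11/2.
E[N | machine 2] = (3+7+10+11+12)/5 = 43/5.
E[N | machine 3] = (1+2+11+12)/4 = 13/2.
By the law of total expectation,
E[N] = (1/6)·(11/2) + (1/2)·(43/5) + (1/3)·(13/2) = 443/60.

443/60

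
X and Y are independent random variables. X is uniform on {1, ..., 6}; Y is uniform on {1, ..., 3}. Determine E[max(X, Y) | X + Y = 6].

4

Outcomes with X + Y = 6: (3,3), (4,2), (5,1), each with probability 1/18.
E[max(X, Y) | X + Y = 6] = (3 + 4 + 5) / 3 = 4.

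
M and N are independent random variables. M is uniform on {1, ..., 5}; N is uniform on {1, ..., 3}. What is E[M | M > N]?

Outcomes with M > N: (2,1), (3,1), (3,2), (4,1), (4,2), (4,3), (5,1), (5,2), (5,3), each with probability 1/15.
E[M | M > N] = (2 + 3 + 3 + 4 + 4 + 4 + 5 + 5 + 5) / 9 = 35/9.

35/9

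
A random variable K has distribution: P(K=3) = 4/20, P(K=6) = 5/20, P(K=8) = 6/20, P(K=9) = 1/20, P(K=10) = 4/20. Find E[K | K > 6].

P(K > 6) = 11/20.
Σ over the event: 8·3/10 + 9·1/20 + 10·1/5 = 97/20.
E[K | K > 6] = (97/20) / (11/20) = 97/11.

97/11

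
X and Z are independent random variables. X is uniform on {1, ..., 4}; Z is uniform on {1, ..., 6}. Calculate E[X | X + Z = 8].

P(X + Z = 8) = 1/8.
Summing X·P(x,y) over outcomes with X + Z = 8 gives 3/8.
E[X | X + Z = 8] = (3/8) / (1/8) = 3.

3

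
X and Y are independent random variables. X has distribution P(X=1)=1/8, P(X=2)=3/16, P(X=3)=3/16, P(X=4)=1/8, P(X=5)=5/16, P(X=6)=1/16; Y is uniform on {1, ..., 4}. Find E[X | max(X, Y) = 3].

P(max(X, Y) = 3) = 7/32.
Summing X·P(x,y) over outcomes with max(X, Y) = 3 gives 35/64.
E[X | max(X, Y) = 3] = (35/64) / (7/32) = 5/2.

5/2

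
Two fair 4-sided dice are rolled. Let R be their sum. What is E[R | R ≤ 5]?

4

P(R ≤ 5) = 5/8.
Σ over the event: 2·1/16 + 3·1/8 + 4·3/16 + 5·1/4 = 5/2.
E[R | R ≤ 5] = (5/2) / (5/8) = 4.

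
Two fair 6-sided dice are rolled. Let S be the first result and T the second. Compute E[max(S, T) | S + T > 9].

35/6

P(S + T > 9) = 1/6.
Summing max(S,T)·P(x,y) over outcomes with S + T > 9 gives 35/36.
E[max(S, T) | S + T > 9] = (35/36) / (1/6) = 35/6.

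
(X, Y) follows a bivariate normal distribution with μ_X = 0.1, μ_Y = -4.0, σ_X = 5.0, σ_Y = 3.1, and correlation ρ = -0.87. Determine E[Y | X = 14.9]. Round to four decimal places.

For a bivariate normal, E[Y | X=x] = μ_Y + ρ·(σ_Y/σ_X)·(x − μ_X).
E[Y | X=14.9] = -4.0 + (-0.87)·(3.1/5.0)·(14.9 − (0.1)) = -4.0 + (-0.5394)·(14.8) = -11.9831.

-11.9831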